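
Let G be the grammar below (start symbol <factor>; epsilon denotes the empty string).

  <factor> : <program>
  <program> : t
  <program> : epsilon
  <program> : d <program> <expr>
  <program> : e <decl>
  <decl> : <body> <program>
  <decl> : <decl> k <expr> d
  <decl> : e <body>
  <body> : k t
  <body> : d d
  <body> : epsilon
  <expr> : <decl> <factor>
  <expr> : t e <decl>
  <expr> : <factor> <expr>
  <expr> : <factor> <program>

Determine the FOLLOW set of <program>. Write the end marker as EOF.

{ EOF, d, e, k, t }

In <factor> : <program>: <program> is at the end, add FOLLOW(<factor>) = { EOF, d, e, k, t }.
In <program> : d <program> <expr>: add FIRST(<expr>)\{epsilon} = { d, e, k, t }.
  Since <expr> is nullable, also add FOLLOW(<program>) = { EOF, d, e, k, t }.
In <decl> : <body> <program>: <program> is at the end, add FOLLOW(<decl>) = { EOF, d, e, k, t }.
In <expr> : <factor> <program>: <program> is at the end, add FOLLOW(<expr>) = { EOF, d, e, k, t }.
Union: FOLLOW(<program>) = { EOF, d, e, k, t }.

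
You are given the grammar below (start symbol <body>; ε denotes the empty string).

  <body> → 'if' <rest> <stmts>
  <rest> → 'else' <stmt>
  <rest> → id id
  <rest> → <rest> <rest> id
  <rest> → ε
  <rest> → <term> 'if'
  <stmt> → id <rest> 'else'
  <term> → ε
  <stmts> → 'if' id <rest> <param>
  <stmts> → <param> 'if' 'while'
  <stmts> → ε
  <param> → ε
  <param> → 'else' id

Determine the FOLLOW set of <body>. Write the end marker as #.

<body> is the start symbol, so # ∈ FOLLOW(<body>).
Union: FOLLOW(<body>) = { # }.

{ # }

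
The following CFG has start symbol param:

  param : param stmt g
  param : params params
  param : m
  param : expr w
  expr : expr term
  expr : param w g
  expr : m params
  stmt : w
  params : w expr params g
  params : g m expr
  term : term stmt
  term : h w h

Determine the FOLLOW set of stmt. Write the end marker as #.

In param : param stmt g: add FIRST(g) = { g }.
In term : term stmt: stmt is at the end, add FOLLOW(term) = { #, g, h, w }.
Union: FOLLOW(stmt) = { #, g, h, w }.

{ #, g, h, w }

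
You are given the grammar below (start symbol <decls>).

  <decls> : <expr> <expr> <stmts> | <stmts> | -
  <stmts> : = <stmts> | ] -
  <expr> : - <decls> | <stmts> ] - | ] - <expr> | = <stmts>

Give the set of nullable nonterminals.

{ } (none)

No nonterminal has an empty production or an RHS whose symbols are all nullable.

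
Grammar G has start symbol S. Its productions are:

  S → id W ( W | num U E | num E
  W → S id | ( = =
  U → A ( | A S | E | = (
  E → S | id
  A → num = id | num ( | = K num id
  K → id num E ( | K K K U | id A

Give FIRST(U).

From U → A (: add FIRST(A) = { =, num }.
From U → A S: add FIRST(A) = { =, num }.
From U → E: add FIRST(E) = { id, num }.
U → = ( contributes {=}.
Union: FIRST(U) = { =, id, num }.

{ =, id, num }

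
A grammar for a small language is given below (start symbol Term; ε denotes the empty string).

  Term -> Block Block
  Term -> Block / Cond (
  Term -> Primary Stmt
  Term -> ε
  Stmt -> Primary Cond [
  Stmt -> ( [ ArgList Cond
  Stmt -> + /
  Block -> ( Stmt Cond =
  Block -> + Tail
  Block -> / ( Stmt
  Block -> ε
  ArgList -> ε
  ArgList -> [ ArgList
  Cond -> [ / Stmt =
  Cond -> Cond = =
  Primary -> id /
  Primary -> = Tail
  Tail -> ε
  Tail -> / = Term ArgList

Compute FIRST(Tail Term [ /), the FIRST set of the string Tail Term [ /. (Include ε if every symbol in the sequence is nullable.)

{ (, +, /, =, [, id }

Add FIRST(Tail)\{ε} = { / }; Tail is nullable, continue.
Add FIRST(Term)\{ε} = { (, +, /, =, id }; Term is nullable, continue.
[ is a terminal; add {[} and stop.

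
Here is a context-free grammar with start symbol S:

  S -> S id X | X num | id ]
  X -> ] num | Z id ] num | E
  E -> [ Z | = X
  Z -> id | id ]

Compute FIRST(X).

{ =, [, ], id }

X -> ] num contributes {]}.
From X -> Z id ] num: add FIRST(Z) = { id }.
From X -> E: add FIRST(E) = { =, [ }.
Union: FIRST(X) = { =, [, ], id }.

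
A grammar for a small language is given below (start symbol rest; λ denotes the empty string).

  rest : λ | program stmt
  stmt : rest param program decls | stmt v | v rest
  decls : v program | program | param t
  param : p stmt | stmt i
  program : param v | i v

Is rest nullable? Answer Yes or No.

rest has an λ-production, so rest ⇒ λ.

Yes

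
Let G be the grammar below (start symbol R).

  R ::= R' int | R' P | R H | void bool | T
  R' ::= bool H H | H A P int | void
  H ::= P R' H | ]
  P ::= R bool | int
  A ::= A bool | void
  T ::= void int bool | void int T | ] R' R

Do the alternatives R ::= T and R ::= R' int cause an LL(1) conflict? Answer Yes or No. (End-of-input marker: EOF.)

FIRST(T) = { ], void } and FIRST(R' int) = { ], bool, int, void }.
Both contain ], so the two alternatives are not disjoint — LL(1) conflict.

Yes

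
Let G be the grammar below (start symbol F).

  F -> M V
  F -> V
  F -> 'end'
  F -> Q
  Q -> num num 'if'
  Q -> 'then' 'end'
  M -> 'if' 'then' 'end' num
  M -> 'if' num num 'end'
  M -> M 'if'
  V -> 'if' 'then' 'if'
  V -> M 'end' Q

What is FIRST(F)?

From F -> M V: add FIRST(M) = { 'if' }.
From F -> V: add FIRST(V) = { 'if' }.
F -> 'end' contributes {'end'}.
From F -> Q: add FIRST(Q) = { 'then', num }.
Union: FIRST(F) = { 'end', 'if', 'then', num }.

{ 'end', 'if', 'then', num }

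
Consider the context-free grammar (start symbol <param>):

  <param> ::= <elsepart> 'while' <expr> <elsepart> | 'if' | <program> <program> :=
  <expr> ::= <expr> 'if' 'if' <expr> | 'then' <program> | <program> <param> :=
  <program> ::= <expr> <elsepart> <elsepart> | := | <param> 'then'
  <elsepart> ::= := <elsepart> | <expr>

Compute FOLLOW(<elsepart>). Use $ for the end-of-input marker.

{ $, 'if', 'then', 'while', := }

In <param> ::= <elsepart> 'while' <expr> <elsepart>: add FIRST('while' <expr> <elsepart>) = { 'while' }.
In <param> ::= <elsepart> 'while' <expr> <elsepart>: <elsepart> is at the end, add FOLLOW(<param>) = { $, 'then', := }.
In <program> ::= <expr> <elsepart> <elsepart>: add FIRST(<elsepart>) = { 'if', 'then', := }.
In <program> ::= <expr> <elsepart> <elsepart>: <elsepart> is at the end, add FOLLOW(<program>) = { $, 'if', 'then', 'while', := }.
In <elsepart> ::= := <elsepart>: <elsepart> is at the end, add FOLLOW(<elsepart>) = { $, 'if', 'then', 'while', := }.
Union: FOLLOW(<elsepart>) = { $, 'if', 'then', 'while', := }.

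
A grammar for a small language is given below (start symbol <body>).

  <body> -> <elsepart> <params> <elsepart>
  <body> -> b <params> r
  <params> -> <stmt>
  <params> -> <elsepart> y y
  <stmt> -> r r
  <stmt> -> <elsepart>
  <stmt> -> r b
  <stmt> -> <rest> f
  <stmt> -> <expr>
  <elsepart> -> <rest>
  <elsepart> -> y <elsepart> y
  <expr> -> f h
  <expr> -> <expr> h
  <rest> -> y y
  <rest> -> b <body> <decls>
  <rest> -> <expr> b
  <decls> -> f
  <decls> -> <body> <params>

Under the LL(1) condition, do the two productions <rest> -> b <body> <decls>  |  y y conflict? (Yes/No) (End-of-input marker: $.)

FIRST(b <body> <decls>) = { b } and FIRST(y y) = { y }.
The FIRST sets are disjoint and neither alternative is nullable — no conflict.

No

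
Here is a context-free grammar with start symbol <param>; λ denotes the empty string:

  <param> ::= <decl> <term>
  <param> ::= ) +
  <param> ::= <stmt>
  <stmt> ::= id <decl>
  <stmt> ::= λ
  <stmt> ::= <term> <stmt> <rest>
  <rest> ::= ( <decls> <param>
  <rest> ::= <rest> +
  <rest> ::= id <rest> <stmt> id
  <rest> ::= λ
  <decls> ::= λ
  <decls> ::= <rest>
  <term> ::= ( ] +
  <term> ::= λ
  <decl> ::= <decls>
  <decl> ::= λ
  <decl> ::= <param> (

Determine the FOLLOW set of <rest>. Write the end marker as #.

{ #, (, ), +, id }

In <stmt> ::= <term> <stmt> <rest>: <rest> is at the end, add FOLLOW(<stmt>) = { #, (, ), +, id }.
In <rest> ::= <rest> +: add FIRST(+) = { + }.
In <rest> ::= id <rest> <stmt> id: add FIRST(<stmt> id) = { (, +, id }.
In <decls> ::= <rest>: <rest> is at the end, add FOLLOW(<decls>) = { #, (, ), +, id }.
Union: FOLLOW(<rest>) = { #, (, ), +, id }.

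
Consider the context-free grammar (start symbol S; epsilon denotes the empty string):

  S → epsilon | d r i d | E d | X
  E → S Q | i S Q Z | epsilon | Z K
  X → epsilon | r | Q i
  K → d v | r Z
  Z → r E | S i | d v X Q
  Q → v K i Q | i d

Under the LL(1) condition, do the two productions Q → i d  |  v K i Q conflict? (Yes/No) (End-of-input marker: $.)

FIRST(i d) = { i } and FIRST(v K i Q) = { v }.
The FIRST sets are disjoint and neither alternative is nullable — no conflict.

No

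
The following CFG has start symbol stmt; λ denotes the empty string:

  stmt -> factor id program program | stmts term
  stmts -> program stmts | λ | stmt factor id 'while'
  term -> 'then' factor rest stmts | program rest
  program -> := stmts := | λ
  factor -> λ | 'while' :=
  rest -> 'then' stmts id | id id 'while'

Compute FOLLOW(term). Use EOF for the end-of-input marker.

In stmt -> stmts term: term is at the end, add FOLLOW(stmt) = { EOF, 'while', id }.
Union: FOLLOW(term) = { EOF, 'while', id }.

{ EOF, 'while', id }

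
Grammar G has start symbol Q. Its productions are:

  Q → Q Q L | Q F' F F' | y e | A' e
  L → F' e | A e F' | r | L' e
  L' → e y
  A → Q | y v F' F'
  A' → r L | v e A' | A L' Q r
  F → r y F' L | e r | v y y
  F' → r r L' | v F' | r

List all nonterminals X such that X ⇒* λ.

{ } (none)

No nonterminal has an empty production or an RHS whose symbols are all nullable.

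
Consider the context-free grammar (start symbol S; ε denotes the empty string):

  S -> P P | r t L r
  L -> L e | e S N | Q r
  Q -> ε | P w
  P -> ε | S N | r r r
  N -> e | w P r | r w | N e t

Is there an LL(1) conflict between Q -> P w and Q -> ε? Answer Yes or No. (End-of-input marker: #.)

FIRST(P w) = { e, r, w } and FIRST(ε) = { ε }.
The second alternative is nullable and FOLLOW(Q) = { r } shares r with FIRST of the first — conflict.

Yes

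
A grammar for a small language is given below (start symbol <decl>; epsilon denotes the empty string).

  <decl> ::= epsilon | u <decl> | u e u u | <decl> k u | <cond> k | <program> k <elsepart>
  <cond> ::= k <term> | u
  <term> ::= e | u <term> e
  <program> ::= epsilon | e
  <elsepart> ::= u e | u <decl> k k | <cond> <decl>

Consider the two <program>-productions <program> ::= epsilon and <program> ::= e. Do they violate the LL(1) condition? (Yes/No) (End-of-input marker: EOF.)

FIRST(epsilon) = { epsilon } and FIRST(e) = { e }.
The first is nullable but FOLLOW(<program>) = { k } is disjoint from FIRST of the second.

No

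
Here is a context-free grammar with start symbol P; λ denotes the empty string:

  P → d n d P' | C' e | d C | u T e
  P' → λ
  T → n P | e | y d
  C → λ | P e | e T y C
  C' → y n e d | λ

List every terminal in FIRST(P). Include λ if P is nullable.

{ d, e, u, y }

P → d n d P' contributes {d}.
From P → C' e: C' nullable, take FIRST(C') ∪ {e} = { e, y }.
P → d C contributes {d}.
P → u T e contributes {u}.
Union: FIRST(P) = { d, e, u, y }.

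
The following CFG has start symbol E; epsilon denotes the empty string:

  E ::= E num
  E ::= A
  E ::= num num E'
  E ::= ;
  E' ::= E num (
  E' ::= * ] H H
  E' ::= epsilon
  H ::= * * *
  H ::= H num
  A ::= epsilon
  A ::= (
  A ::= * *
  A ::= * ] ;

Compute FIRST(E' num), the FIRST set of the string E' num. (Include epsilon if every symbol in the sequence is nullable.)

Add FIRST(E')\{epsilon} = { (, *, ;, num }; E' is nullable, continue.
num is a terminal; add {num} and stop.

{ (, *, ;, num }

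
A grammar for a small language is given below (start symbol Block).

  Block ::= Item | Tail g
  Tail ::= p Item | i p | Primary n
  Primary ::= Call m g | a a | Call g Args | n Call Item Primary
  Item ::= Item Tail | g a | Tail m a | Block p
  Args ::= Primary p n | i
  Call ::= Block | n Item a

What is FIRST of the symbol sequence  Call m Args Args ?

{ a, g, i, n, p }

Add FIRST(Call) = { a, g, i, n, p }; Call is not nullable, stop.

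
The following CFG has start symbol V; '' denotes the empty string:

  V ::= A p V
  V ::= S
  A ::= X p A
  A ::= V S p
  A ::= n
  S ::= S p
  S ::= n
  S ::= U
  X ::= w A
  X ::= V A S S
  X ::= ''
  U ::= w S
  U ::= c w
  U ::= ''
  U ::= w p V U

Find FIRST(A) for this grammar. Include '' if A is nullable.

From A ::= X p A: X nullable, take FIRST(X) ∪ {p} = { c, n, p, w }.
From A ::= V S p: V, S nullable, take FIRST(V) ∪ FIRST(S) ∪ {p} = { c, n, p, w }.
A ::= n contributes {n}.
Union: FIRST(A) = { c, n, p, w }.

{ c, n, p, w }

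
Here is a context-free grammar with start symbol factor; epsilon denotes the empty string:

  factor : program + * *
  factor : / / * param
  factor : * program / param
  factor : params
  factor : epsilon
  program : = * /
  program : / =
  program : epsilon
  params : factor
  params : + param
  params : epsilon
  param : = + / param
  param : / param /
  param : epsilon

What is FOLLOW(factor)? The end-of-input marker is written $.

{ $ }

factor is the start symbol, so $ ∈ FOLLOW(factor).
In params : factor: factor is at the end, add FOLLOW(params) = { $ }.
Union: FOLLOW(factor) = { $ }.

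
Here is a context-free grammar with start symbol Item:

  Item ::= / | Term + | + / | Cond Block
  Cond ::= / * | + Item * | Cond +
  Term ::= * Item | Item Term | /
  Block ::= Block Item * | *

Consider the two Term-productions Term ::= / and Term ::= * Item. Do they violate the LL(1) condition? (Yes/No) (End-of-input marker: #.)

FIRST(/) = { / } and FIRST(* Item) = { * }.
The FIRST sets are disjoint and neither alternative is nullable — no conflict.

No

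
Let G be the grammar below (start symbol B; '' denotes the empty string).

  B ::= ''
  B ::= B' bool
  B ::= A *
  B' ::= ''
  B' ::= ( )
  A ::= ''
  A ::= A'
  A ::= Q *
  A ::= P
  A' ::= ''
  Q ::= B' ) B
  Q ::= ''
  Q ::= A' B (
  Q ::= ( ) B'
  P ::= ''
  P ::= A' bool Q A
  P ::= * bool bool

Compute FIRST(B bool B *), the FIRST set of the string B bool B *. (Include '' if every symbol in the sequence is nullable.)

{ (, ), *, bool }

Add FIRST(B)\{''} = { (, ), *, bool }; B is nullable, continue.
bool is a terminal; add {bool} and stop.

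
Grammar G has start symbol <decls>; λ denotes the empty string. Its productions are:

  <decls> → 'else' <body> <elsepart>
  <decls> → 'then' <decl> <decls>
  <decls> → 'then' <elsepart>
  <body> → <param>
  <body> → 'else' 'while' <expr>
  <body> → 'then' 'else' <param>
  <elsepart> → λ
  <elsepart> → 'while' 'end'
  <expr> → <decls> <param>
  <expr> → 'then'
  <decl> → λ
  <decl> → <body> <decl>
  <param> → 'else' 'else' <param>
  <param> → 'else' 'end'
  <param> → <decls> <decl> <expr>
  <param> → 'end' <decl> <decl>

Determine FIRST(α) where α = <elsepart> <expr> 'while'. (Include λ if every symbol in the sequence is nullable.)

Add FIRST(<elsepart>)\{λ} = { 'while' }; <elsepart> is nullable, continue.
Add FIRST(<expr>) = { 'else', 'then' }; <expr> is not nullable, stop.

{ 'else', 'then', 'while' }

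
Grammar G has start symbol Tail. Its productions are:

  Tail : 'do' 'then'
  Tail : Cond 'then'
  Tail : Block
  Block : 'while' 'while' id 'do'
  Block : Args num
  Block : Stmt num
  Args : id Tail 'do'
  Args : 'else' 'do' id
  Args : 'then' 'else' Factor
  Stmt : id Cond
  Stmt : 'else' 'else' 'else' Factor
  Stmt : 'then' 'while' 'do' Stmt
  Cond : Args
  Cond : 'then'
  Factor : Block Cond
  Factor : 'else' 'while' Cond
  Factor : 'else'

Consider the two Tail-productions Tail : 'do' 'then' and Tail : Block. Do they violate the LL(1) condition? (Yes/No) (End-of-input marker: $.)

FIRST('do' 'then') = { 'do' } and FIRST(Block) = { 'else', 'then', 'while', id }.
The FIRST sets are disjoint and neither alternative is nullable — no conflict.

No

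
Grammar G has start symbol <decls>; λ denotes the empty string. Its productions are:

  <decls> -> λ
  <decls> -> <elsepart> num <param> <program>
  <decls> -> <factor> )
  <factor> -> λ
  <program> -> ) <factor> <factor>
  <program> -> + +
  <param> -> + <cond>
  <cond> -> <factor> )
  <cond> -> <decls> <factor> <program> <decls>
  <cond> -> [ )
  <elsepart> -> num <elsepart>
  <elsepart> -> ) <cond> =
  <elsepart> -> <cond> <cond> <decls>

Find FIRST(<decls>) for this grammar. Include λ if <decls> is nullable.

{ ), +, [, num, λ }

<decls> -> λ contributes λ.
From <decls> -> <elsepart> num <param> <program>: add FIRST(<elsepart>) = { ), +, [, num }.
From <decls> -> <factor> ): <factor> nullable, take FIRST(<factor>) ∪ {)} = { ) }.
Union: FIRST(<decls>) = { ), +, [, num, λ }.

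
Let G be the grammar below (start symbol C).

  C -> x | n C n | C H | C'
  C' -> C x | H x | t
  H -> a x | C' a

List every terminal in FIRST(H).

H -> a x contributes {a}.
From H -> C' a: add FIRST(C') = { a, n, t, x }.
Union: FIRST(H) = { a, n, t, x }.

{ a, n, t, x }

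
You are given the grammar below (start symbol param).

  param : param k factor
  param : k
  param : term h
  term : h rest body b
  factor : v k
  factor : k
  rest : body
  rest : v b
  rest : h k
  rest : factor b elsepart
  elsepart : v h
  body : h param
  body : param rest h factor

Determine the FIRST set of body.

{ h, k }

body : h param contributes {h}.
From body : param rest h factor: add FIRST(param) = { h, k }.
Union: FIRST(body) = { h, k }.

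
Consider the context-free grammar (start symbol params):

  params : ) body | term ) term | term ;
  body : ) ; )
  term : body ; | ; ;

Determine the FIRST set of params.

params : ) body contributes {)}.
From params : term ) term: add FIRST(term) = { ), ; }.
From params : term ;: add FIRST(term) = { ), ; }.
Union: FIRST(params) = { ), ; }.

{ ), ; }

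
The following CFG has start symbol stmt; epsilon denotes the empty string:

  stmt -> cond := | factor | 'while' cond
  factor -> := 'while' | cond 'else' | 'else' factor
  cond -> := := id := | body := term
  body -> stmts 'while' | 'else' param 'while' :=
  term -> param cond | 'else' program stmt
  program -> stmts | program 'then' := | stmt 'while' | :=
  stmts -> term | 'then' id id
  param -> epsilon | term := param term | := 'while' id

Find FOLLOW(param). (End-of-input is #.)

In body -> 'else' param 'while' :=: add FIRST('while' :=) = { 'while' }.
In term -> param cond: add FIRST(cond) = { 'else', 'then', := }.
In param -> term := param term: add FIRST(term) = { 'else', 'then', := }.
Union: FOLLOW(param) = { 'else', 'then', 'while', := }.

{ 'else', 'then', 'while', := }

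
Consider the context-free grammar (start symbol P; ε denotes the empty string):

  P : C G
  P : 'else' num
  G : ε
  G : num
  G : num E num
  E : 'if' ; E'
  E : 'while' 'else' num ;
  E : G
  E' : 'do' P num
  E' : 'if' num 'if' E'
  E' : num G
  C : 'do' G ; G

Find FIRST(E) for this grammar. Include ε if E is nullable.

{ 'if', 'while', num, ε }

E : 'if' ; E' contributes {'if'}.
E : 'while' 'else' num ; contributes {'while'}.
From E : G: add FIRST(G) = { num, ε } (including ε since G is nullable).
Union: FIRST(E) = { 'if', 'while', num, ε }.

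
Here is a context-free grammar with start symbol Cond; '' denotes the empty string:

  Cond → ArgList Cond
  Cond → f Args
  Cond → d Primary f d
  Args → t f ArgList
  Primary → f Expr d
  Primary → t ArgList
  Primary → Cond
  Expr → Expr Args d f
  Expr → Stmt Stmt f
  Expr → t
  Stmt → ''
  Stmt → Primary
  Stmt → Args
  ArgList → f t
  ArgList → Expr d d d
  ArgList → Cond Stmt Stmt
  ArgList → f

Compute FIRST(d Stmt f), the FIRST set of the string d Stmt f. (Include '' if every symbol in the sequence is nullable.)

d is a terminal; add {d} and stop.

{ d }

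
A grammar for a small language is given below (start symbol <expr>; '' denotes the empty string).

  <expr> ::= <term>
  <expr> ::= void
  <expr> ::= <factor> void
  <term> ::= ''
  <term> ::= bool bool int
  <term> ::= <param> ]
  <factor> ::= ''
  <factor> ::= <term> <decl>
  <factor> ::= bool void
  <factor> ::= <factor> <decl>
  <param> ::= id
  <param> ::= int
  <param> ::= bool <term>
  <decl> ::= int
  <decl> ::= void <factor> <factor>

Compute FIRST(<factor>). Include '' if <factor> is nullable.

{ bool, id, int, void, '' }

<factor> ::= '' contributes ''.
From <factor> ::= <term> <decl>: <term> nullable, take FIRST(<term>) ∪ FIRST(<decl>) = { bool, id, int, void }.
<factor> ::= bool void contributes {bool}.
From <factor> ::= <factor> <decl>: <factor> nullable, take FIRST(<factor>) ∪ FIRST(<decl>) = { bool, id, int, void }.
Union: FIRST(<factor>) = { bool, id, int, void, '' }.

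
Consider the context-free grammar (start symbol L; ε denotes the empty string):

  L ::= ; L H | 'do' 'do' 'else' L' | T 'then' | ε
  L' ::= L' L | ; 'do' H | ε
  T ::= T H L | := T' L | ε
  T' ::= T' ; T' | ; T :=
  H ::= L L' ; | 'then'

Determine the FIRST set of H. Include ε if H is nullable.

{ 'do', 'then', :=, ; }

From H ::= L L' ;: L, L' nullable, take FIRST(L) ∪ FIRST(L') ∪ {;} = { 'do', 'then', :=, ; }.
H ::= 'then' contributes {'then'}.
Union: FIRST(H) = { 'do', 'then', :=, ; }.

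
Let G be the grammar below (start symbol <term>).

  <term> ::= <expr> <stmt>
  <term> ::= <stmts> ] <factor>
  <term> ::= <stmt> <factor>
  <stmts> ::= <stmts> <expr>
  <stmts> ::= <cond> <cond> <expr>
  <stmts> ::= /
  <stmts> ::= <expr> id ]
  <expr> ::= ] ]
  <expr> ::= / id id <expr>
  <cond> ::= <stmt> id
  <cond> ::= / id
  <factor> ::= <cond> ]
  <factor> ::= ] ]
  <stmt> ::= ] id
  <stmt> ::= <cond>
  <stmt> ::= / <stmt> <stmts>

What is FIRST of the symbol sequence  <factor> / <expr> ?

{ /, ] }

Add FIRST(<factor>) = { /, ] }; <factor> is not nullable, stop.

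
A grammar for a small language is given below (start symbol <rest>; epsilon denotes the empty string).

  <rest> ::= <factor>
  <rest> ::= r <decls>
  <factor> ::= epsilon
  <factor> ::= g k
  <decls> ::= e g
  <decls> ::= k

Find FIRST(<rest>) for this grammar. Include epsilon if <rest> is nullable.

{ g, r, epsilon }

From <rest> ::= <factor>: add FIRST(<factor>) = { g, epsilon } (including epsilon since <factor> is nullable).
<rest> ::= r <decls> contributes {r}.
Union: FIRST(<rest>) = { g, r, epsilon }.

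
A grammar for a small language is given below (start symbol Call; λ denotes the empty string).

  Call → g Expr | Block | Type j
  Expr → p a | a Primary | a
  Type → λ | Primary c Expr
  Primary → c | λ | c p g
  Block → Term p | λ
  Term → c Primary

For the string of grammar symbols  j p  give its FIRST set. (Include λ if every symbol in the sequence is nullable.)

{ j }

j is a terminal; add {j} and stop.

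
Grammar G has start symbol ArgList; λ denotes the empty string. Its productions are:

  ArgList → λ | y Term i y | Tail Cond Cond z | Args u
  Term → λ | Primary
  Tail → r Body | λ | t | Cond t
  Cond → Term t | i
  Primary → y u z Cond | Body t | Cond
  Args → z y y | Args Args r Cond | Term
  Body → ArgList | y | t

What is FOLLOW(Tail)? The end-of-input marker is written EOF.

{ i, r, t, u, y, z }

In ArgList → Tail Cond Cond z: add FIRST(Cond Cond z) = { i, r, t, u, y, z }.
Union: FOLLOW(Tail) = { i, r, t, u, y, z }.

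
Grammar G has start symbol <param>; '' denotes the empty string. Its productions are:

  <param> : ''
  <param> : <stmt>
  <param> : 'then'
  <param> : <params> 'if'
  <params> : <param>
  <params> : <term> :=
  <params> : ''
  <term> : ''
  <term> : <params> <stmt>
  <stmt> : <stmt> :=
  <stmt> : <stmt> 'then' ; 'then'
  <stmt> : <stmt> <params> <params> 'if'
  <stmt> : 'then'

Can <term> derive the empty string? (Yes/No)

<term> has an ''-production, so <term> ⇒ ''.

Yes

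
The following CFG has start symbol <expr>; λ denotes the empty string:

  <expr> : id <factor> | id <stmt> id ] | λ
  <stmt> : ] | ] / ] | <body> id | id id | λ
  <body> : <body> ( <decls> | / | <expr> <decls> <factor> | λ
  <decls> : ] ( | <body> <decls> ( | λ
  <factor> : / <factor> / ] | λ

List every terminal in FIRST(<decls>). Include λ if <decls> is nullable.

<decls> : ] ( contributes {]}.
From <decls> : <body> <decls> (: <body>, <decls> nullable, take FIRST(<body>) ∪ FIRST(<decls>) ∪ {(} = { (, /, ], id }.
<decls> : λ contributes λ.
Union: FIRST(<decls>) = { (, /, ], id, λ }.

{ (, /, ], id, λ }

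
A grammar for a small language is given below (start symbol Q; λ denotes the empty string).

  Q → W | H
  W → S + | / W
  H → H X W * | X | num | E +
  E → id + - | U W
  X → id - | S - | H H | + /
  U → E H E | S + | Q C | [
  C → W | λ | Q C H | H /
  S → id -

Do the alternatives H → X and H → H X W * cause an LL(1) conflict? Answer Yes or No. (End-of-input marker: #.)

Yes

FIRST(X) = { +, /, [, id, num } and FIRST(H X W *) = { +, /, [, id, num }.
Both contain +, so the two alternatives are not disjoint — LL(1) conflict.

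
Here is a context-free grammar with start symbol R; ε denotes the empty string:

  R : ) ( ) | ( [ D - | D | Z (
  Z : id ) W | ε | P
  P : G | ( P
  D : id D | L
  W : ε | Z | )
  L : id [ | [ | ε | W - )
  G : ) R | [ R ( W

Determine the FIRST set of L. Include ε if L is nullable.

L : id [ contributes {id}.
L : [ contributes {[}.
L : ε contributes ε.
From L : W - ): W nullable, take FIRST(W) ∪ {-} = { (, ), -, [, id }.
Union: FIRST(L) = { (, ), -, [, id, ε }.

{ (, ), -, [, id, ε }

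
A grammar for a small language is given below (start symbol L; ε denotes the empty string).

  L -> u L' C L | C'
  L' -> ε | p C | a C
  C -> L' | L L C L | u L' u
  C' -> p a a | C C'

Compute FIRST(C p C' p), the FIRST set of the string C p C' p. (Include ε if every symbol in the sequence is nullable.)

{ a, p, u }

Add FIRST(C)\{ε} = { a, p, u }; C is nullable, continue.
p is a terminal; add {p} and stop.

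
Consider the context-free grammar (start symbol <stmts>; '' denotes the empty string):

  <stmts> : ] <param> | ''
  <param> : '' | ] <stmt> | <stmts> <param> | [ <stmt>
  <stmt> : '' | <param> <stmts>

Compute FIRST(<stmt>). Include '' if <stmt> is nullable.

<stmt> : '' contributes ''.
From <stmt> : <param> <stmts>: <param>, <stmts> nullable, take FIRST(<param>) ∪ FIRST(<stmts>) = { [, ] }; also '' since the whole RHS is nullable.
Union: FIRST(<stmt>) = { [, ], '' }.

{ [, ], '' }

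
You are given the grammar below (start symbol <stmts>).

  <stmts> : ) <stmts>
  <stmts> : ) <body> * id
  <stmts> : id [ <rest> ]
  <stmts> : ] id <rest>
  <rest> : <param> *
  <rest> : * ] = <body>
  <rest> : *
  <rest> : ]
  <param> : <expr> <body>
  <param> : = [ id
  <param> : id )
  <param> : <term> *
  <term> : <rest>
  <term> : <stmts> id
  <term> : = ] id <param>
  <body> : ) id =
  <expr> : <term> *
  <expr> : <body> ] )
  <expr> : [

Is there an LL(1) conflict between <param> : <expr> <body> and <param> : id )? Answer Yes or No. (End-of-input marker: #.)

Yes

FIRST(<expr> <body>) = { ), *, =, [, ], id } and FIRST(id )) = { id }.
Both contain id, so the two alternatives are not disjoint — LL(1) conflict.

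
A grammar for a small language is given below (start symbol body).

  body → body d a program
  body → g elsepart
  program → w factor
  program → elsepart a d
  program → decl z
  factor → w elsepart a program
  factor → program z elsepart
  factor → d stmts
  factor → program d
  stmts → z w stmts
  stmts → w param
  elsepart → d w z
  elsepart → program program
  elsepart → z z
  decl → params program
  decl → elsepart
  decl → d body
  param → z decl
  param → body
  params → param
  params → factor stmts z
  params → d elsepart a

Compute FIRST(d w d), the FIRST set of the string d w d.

{ d }

d is a terminal; add {d} and stop.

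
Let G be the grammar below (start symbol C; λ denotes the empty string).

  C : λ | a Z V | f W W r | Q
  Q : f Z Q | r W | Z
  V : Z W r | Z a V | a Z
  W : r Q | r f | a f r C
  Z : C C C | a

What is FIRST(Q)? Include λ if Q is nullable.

{ a, f, r, λ }

Q : f Z Q contributes {f}.
Q : r W contributes {r}.
From Q : Z: add FIRST(Z) = { a, f, r, λ } (including λ since Z is nullable).
Union: FIRST(Q) = { a, f, r, λ }.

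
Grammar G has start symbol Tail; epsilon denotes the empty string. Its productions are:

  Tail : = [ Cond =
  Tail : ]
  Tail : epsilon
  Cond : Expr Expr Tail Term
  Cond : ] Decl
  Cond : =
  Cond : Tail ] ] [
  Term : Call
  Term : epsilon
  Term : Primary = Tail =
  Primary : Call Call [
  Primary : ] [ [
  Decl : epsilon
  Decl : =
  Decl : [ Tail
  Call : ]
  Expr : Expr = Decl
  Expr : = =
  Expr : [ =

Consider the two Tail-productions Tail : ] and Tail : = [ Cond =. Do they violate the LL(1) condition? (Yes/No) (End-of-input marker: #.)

FIRST(]) = { ] } and FIRST(= [ Cond =) = { = }.
The FIRST sets are disjoint and neither alternative is nullable — no conflict.

No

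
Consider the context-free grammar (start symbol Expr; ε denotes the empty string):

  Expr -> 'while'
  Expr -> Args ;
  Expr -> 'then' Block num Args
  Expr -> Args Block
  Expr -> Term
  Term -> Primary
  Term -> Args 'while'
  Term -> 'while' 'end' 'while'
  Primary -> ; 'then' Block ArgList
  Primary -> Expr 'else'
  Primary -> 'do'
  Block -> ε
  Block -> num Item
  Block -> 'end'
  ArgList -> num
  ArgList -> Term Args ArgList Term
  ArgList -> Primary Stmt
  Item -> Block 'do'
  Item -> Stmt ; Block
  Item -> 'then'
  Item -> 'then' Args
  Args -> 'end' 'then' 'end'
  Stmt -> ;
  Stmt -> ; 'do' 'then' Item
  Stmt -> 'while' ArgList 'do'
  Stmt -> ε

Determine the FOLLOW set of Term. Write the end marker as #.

In Expr -> Term: Term is at the end, add FOLLOW(Expr) = { #, 'else' }.
In ArgList -> Term Args ArgList Term: add FIRST(Args ArgList Term) = { 'end' }.
In ArgList -> Term Args ArgList Term: Term is at the end, add FOLLOW(ArgList) = { #, 'do', 'else', 'end', 'then', 'while', ; }.
Union: FOLLOW(Term) = { #, 'do', 'else', 'end', 'then', 'while', ; }.

{ #, 'do', 'else', 'end', 'then', 'while', ; }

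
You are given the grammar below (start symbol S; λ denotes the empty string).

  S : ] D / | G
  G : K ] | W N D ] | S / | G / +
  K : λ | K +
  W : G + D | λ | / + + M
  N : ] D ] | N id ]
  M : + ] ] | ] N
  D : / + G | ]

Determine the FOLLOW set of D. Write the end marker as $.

In S : ] D /: add FIRST(/) = { / }.
In G : W N D ]: add FIRST(]) = { ] }.
In W : G + D: D is at the end, add FOLLOW(W) = { ] }.
In N : ] D ]: add FIRST(]) = { ] }.
Union: FOLLOW(D) = { /, ] }.

{ /, ] }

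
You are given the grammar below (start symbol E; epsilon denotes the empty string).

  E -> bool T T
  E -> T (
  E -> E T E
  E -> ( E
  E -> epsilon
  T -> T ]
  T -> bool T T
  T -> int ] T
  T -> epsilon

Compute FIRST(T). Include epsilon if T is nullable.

From T -> T ]: T nullable, take FIRST(T) ∪ {]} = { ], bool, int }.
T -> bool T T contributes {bool}.
T -> int ] T contributes {int}.
T -> epsilon contributes epsilon.
Union: FIRST(T) = { ], bool, int, epsilon }.

{ ], bool, int, epsilon }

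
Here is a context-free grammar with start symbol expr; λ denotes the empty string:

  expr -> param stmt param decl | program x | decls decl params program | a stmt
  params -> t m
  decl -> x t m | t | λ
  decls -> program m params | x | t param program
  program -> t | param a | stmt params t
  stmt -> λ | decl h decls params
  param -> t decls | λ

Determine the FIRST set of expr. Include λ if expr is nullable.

{ a, h, t, x, λ }

From expr -> param stmt param decl: param, stmt, param, decl nullable, take FIRST(param) ∪ FIRST(stmt) ∪ FIRST(param) ∪ FIRST(decl) = { h, t, x }; also λ since the whole RHS is nullable.
From expr -> program x: add FIRST(program) = { a, h, t, x }.
From expr -> decls decl params program: add FIRST(decls) = { a, h, t, x }.
expr -> a stmt contributes {a}.
Union: FIRST(expr) = { a, h, t, x, λ }.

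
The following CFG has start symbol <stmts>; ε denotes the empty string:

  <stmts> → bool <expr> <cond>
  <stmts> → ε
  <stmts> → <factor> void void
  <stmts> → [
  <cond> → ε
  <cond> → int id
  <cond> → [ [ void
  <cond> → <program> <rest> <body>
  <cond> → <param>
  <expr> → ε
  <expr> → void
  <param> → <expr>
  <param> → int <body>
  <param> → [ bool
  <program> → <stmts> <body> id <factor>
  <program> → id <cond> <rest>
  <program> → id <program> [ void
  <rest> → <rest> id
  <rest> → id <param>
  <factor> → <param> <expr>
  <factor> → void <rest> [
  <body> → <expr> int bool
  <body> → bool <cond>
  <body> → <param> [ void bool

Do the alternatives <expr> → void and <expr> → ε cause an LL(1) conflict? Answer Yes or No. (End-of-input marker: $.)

Yes

FIRST(void) = { void } and FIRST(ε) = { ε }.
The second alternative is nullable and FOLLOW(<expr>) = { $, [, bool, id, int, void } shares void with FIRST of the first — conflict.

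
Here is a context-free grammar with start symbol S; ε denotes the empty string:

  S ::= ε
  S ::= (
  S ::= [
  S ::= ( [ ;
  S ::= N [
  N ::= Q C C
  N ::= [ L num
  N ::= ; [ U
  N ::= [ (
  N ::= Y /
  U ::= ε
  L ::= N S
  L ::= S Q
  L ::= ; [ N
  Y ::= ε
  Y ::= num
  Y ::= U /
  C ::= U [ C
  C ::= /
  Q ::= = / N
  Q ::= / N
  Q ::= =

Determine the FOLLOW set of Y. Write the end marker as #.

{ / }

In N ::= Y /: add FIRST(/) = { / }.
Union: FOLLOW(Y) = { / }.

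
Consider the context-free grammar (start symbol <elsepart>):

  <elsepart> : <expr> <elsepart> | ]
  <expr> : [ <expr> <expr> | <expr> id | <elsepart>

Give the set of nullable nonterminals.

No nonterminal has an empty production or an RHS whose symbols are all nullable.

{ } (none)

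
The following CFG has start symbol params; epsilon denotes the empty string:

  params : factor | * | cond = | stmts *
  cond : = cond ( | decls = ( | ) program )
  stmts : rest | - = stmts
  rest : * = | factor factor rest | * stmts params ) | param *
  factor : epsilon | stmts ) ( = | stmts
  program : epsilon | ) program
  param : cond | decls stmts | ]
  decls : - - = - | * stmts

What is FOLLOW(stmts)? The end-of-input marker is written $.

{ $, ), *, -, =, ] }

In params : stmts *: add FIRST(*) = { * }.
In stmts : - = stmts: stmts is at the end, add FOLLOW(stmts) = { $, ), *, -, =, ] }.
In rest : * stmts params ): add FIRST(params )) = { ), *, -, =, ] }.
In factor : stmts ) ( =: add FIRST() ( =) = { ) }.
In factor : stmts: stmts is at the end, add FOLLOW(factor) = { $, ), *, -, =, ] }.
In param : decls stmts: stmts is at the end, add FOLLOW(param) = { * }.
In decls : * stmts: stmts is at the end, add FOLLOW(decls) = { ), *, -, =, ] }.
Union: FOLLOW(stmts) = { $, ), *, -, =, ] }.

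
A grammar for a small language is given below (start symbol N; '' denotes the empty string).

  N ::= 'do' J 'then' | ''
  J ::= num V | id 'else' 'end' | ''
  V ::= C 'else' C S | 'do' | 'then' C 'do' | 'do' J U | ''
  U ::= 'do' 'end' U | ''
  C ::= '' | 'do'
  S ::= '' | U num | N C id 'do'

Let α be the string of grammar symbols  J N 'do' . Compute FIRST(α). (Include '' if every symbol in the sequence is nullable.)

Add FIRST(J)\{''} = { id, num }; J is nullable, continue.
Add FIRST(N)\{''} = { 'do' }; N is nullable, continue.
'do' is a terminal; add {'do'} and stop.

{ 'do', id, num }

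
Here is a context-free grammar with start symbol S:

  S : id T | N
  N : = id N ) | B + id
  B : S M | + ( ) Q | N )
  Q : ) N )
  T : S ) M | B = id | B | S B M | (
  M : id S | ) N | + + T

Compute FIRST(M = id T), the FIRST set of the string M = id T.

Add FIRST(M) = { ), +, id }; M is not nullable, stop.

{ ), +, id }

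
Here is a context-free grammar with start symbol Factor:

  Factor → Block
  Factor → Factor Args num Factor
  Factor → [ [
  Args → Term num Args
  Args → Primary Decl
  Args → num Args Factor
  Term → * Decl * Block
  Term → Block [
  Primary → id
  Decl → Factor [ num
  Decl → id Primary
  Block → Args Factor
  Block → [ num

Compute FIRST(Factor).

From Factor → Block: add FIRST(Block) = { *, [, id, num }.
From Factor → Factor Args num Factor: add FIRST(Factor) = { *, [, id, num }.
Factor → [ [ contributes {[}.
Union: FIRST(Factor) = { *, [, id, num }.

{ *, [, id, num }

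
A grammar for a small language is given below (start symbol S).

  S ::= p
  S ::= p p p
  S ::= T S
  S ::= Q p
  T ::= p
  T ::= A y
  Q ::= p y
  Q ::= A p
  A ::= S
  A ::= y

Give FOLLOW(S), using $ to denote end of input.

S is the start symbol, so $ ∈ FOLLOW(S).
In S ::= T S: S is at the end, add FOLLOW(S) = { $, p, y }.
In A ::= S: S is at the end, add FOLLOW(A) = { p, y }.
Union: FOLLOW(S) = { $, p, y }.

{ $, p, y }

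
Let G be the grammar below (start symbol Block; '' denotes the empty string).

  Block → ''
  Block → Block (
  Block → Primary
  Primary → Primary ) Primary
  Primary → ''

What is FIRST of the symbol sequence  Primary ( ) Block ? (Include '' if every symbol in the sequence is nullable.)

{ (, ) }

Add FIRST(Primary)\{''} = { ) }; Primary is nullable, continue.
( is a terminal; add {(} and stop.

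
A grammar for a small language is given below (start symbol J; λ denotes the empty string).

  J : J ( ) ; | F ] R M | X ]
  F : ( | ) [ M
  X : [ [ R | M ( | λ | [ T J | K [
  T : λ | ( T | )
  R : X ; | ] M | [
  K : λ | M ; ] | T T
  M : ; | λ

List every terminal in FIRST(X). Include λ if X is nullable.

{ (, ), ;, [, λ }

X : [ [ R contributes {[}.
From X : M (: M nullable, take FIRST(M) ∪ {(} = { (, ; }.
X : λ contributes λ.
X : [ T J contributes {[}.
From X : K [: K nullable, take FIRST(K) ∪ {[} = { (, ), ;, [ }.
Union: FIRST(X) = { (, ), ;, [, λ }.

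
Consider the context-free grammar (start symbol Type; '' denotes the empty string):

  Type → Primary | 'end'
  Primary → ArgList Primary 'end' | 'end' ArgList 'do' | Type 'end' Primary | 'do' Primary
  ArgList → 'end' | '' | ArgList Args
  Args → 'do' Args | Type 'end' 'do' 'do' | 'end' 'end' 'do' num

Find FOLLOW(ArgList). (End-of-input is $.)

In Primary → ArgList Primary 'end': add FIRST(Primary 'end') = { 'do', 'end' }.
In Primary → 'end' ArgList 'do': add FIRST('do') = { 'do' }.
In ArgList → ArgList Args: add FIRST(Args) = { 'do', 'end' }.
Union: FOLLOW(ArgList) = { 'do', 'end' }.

{ 'do', 'end' }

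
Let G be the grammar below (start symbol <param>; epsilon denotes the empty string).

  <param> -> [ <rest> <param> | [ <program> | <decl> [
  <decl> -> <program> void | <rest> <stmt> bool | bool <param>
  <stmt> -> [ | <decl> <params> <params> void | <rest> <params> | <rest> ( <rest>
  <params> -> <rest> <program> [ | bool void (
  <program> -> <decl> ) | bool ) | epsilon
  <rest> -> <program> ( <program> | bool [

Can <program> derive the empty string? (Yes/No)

<program> has an epsilon-production, so <program> ⇒ epsilon.

Yes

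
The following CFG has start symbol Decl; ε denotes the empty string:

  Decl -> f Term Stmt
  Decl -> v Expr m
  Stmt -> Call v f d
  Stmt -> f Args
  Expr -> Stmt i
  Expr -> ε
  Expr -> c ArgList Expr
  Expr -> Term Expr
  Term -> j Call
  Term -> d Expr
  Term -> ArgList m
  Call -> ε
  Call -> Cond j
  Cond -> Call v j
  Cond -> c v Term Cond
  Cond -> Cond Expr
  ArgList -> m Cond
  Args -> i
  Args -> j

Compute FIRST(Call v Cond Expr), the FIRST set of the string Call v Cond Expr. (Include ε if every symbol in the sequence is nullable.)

Add FIRST(Call)\{ε} = { c, v }; Call is nullable, continue.
v is a terminal; add {v} and stop.

{ c, v }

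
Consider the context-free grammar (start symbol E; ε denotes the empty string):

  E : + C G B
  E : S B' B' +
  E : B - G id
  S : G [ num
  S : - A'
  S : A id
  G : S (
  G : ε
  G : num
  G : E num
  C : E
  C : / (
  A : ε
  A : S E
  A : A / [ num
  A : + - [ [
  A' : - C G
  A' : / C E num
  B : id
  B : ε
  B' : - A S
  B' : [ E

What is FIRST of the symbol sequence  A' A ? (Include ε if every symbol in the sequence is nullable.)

{ -, / }

Add FIRST(A') = { -, / }; A' is not nullable, stop.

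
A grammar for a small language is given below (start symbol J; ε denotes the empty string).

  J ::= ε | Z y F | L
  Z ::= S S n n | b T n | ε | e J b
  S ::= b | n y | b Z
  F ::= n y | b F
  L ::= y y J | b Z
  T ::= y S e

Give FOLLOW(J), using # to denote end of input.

J is the start symbol, so # ∈ FOLLOW(J).
In Z ::= e J b: add FIRST(b) = { b }.
In L ::= y y J: J is at the end, add FOLLOW(L) = { #, b }.
Union: FOLLOW(J) = { #, b }.

{ #, b }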